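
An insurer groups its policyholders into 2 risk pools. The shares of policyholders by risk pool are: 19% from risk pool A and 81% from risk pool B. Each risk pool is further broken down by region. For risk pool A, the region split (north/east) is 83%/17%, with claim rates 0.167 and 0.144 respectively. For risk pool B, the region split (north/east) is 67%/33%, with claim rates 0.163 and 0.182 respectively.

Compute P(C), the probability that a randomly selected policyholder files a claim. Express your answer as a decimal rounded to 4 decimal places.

0.1681

P(C|A) = 0.83·0.167 + 0.17·0.144 = 0.13861 + 0.02448 = 0.16309
P(C|B) = 0.67·0.163 + 0.33·0.182 = 0.10921 + 0.06006 = 0.16927
By total probability over the outer partition,
P(C) = 0.19·0.16309 + 0.81·0.16927
      = 0.0309871 + 0.1371087 = 0.1680958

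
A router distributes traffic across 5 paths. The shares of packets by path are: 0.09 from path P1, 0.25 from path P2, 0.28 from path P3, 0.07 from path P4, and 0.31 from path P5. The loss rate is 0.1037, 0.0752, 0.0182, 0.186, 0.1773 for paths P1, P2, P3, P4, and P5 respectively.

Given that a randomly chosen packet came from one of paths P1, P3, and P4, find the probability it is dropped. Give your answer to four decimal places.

Let S = {P1, P3, P4}.
P(S) = 0.09 + 0.28 + 0.07 = 0.44.
P(L ∩ S) = 0.1037·0.09 + 0.0182·0.28 + 0.186·0.07 = 0.009333 + 0.005096 + 0.01302 = 0.027449.
P(L | S) = 0.027449 / 0.44 = 0.062384…

0.0624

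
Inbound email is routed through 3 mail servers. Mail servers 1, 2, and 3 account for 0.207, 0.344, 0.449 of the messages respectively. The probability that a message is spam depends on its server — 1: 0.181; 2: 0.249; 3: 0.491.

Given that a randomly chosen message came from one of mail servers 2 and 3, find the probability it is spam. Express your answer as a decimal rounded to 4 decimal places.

Let J = {2, 3}.
P(J) = 0.344 + 0.449 = 0.793.
P(S ∩ J) = 0.249·0.344 + 0.491·0.449 = 0.085656 + 0.220459 = 0.306115.
P(S | J) = 0.306115 / 0.793 = 0.386021…

0.3860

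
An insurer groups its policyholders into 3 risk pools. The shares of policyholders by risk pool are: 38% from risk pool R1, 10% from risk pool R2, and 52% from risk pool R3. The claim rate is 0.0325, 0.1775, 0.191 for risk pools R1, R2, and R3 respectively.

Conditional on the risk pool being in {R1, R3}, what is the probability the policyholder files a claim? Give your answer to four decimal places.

P(C|S) ≈ 0.1241

Let S = {R1, R3}.
P(S) = 0.38 + 0.52 = 0.9.
P(C ∩ S) = 0.0325·0.38 + 0.191·0.52 = 0.01235 + 0.09932 = 0.11167.
P(C | S) = 0.11167 / 0.9 = 0.124078…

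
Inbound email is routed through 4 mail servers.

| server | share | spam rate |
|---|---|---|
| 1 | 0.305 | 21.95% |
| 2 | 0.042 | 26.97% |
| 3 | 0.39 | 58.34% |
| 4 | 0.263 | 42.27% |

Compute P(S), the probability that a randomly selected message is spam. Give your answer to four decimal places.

0.4170

P(S) = P(S|1)·P(1) + P(S|2)·P(2) + P(S|3)·P(3) + P(S|4)·P(4)
      = 0.2195·0.305 + 0.2697·0.042 + 0.5834·0.39 + 0.4227·0.263
      = 0.0669475 + 0.0113274 + 0.227526 + 0.1111701 = 0.416971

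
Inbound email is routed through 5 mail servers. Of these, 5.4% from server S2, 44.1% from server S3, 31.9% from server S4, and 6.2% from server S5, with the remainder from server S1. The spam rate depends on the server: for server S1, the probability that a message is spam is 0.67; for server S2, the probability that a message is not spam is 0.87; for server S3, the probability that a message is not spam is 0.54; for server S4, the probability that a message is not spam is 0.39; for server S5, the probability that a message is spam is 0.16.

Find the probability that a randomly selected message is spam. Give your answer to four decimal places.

P(S1) = 1 − (0.054 + 0.441 + 0.319 + 0.062) = 0.124.
P(S|S2) = 1 − 0.87 = 0.13.
P(S|S3) = 1 − 0.54 = 0.46.
P(S|S4) = 1 − 0.39 = 0.61.
P(S) = P(S|S1)·P(S1) + P(S|S2)·P(S2) + P(S|S3)·P(S3) + P(S|S4)·P(S4) + P(S|S5)·P(S5)
      = 0.67·0.124 + 0.13·0.054 + 0.46·0.441 + 0.61·0.319 + 0.16·0.062
      = 0.08308 + 0.00702 + 0.20286 + 0.19459 + 0.00992 = 0.49747

P(S) ≈ 0.4975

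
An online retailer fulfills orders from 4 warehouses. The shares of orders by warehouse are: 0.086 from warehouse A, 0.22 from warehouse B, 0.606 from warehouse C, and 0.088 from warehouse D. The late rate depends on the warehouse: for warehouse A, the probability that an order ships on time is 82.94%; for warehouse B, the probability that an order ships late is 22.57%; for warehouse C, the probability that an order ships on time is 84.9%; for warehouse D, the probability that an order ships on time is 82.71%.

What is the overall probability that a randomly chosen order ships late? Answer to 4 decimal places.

P(L|A) = 1 − 0.8294 = 0.1706.
P(L|C) = 1 − 0.849 = 0.151.
P(L|D) = 1 − 0.8271 = 0.1729.
P(L) = P(L|A)·P(A) + P(L|B)·P(B) + P(L|C)·P(C) + P(L|D)·P(D)
      = 0.1706·0.086 + 0.2257·0.22 + 0.151·0.606 + 0.1729·0.088
      = 0.0146716 + 0.049654 + 0.091506 + 0.0152152 = 0.1710468

0.1710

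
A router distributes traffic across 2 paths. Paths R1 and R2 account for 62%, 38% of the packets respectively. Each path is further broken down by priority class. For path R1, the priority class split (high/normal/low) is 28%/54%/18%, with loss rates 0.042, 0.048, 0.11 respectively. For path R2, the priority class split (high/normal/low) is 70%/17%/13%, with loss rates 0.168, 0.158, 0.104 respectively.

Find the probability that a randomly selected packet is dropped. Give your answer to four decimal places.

P(L) ≈ 0.0957

P(L|R1) = 0.28·0.042 + 0.54·0.048 + 0.18·0.11 = 0.01176 + 0.02592 + 0.0198 = 0.05748
P(L|R2) = 0.7·0.168 + 0.17·0.158 + 0.13·0.104 = 0.1176 + 0.02686 + 0.01352 = 0.15798
Then overall,
P(L) = 0.62·0.05748 + 0.38·0.15798
      = 0.0356376 + 0.0600324 = 0.09567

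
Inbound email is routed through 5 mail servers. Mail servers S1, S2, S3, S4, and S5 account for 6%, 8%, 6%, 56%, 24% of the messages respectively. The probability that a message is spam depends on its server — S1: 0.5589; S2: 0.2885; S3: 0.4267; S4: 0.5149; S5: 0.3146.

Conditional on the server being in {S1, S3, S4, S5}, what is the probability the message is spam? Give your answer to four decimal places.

Let J = {S1, S3, S4, S5}.
P(J) = 0.06 + 0.06 + 0.56 + 0.24 = 0.92.
P(S ∩ J) = 0.5589·0.06 + 0.4267·0.06 + 0.5149·0.56 + 0.3146·0.24 = 0.033534 + 0.025602 + 0.288344 + 0.075504 = 0.422984.
P(S | J) = 0.422984 / 0.92 = 0.459765…

P(S|J) ≈ 0.4598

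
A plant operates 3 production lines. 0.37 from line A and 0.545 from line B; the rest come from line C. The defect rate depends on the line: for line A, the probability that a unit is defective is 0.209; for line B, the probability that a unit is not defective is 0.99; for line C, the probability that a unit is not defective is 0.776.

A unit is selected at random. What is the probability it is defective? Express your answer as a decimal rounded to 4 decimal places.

P(D) ≈ 0.1018

P(C) = 1 − (0.37 + 0.545) = 0.085.
P(D|B) = 1 − 0.99 = 0.01.
P(D|C) = 1 − 0.776 = 0.224.
P(D) = P(D|A)·P(A) + P(D|B)·P(B) + P(D|C)·P(C)
      = 0.209·0.37 + 0.01·0.545 + 0.224·0.085
      = 0.07733 + 0.00545 + 0.01904 = 0.10182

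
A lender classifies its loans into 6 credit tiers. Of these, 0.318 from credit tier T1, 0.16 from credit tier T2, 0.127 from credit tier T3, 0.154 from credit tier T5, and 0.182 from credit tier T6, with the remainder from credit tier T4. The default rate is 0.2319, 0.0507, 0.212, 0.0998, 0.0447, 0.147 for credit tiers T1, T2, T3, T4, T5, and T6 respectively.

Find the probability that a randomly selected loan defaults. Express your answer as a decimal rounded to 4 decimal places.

P(D) ≈ 0.1483

P(T4) = 1 − (0.318 + 0.16 + 0.127 + 0.154 + 0.182) = 0.059.
P(D) = P(D|T1)·P(T1) + P(D|T2)·P(T2) + P(D|T3)·P(T3) + P(D|T4)·P(T4) + P(D|T5)·P(T5) + P(D|T6)·P(T6)
      = 0.2319·0.318 + 0.0507·0.16 + 0.212·0.127 + 0.0998·0.059 + 0.0447·0.154 + 0.147·0.182
      = 0.0737442 + 0.008112 + 0.026924 + 0.0058882 + 0.0068838 + 0.026754 = 0.1483062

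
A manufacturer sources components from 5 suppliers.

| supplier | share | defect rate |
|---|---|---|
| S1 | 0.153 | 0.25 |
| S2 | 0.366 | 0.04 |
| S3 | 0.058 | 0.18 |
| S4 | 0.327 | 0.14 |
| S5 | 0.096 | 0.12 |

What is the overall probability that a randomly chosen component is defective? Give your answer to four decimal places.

0.1206

By the law of total probability,
P(D) = P(D|S1)·P(S1) + P(D|S2)·P(S2) + P(D|S3)·P(S3) + P(D|S4)·P(S4) + P(D|S5)·P(S5)
      = 0.25·0.153 + 0.04·0.366 + 0.18·0.058 + 0.14·0.327 + 0.12·0.096
      = 0.03825 + 0.01464 + 0.01044 + 0.04578 + 0.01152 = 0.12063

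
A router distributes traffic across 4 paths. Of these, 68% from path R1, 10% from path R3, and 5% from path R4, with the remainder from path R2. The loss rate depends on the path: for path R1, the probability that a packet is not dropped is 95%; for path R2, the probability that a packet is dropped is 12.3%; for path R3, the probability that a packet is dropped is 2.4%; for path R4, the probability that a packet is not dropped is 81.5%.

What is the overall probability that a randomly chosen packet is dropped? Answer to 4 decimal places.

P(R2) = 1 − (0.68 + 0.1 + 0.05) = 0.17.
P(L|R1) = 1 − 0.95 = 0.05.
P(L|R4) = 1 − 0.815 = 0.185.
P(L) = P(L|R1)·P(R1) + P(L|R2)·P(R2) + P(L|R3)·P(R3) + P(L|R4)·P(R4)
      = 0.05·0.68 + 0.123·0.17 + 0.024·0.1 + 0.185·0.05
      = 0.034 + 0.02091 + 0.0024 + 0.00925 = 0.06656

0.0666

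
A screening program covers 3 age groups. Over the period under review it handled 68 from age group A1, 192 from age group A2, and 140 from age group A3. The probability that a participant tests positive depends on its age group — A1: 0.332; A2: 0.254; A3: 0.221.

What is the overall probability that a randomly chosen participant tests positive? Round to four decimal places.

0.2557

Total: 68 + 192 + 140 = 400.
P(A1) = 68/400 = 0.17. P(A2) = 192/400 = 0.48. P(A3) = 140/400 = 0.35.
By the law of total probability,
P(T) = P(T|A1)·P(A1) + P(T|A2)·P(A2) + P(T|A3)·P(A3)
      = 0.332·0.17 + 0.254·0.48 + 0.221·0.35
      = 0.05644 + 0.12192 + 0.07735 = 0.25571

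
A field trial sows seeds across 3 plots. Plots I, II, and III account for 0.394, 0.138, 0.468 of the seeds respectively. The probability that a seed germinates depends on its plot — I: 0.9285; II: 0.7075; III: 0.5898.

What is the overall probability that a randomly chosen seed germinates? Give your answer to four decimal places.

P(G) = P(G|I)·P(I) + P(G|II)·P(II) + P(G|III)·P(III)
      = 0.9285·0.394 + 0.7075·0.138 + 0.5898·0.468
      = 0.365829 + 0.097635 + 0.2760264 = 0.7394904

P(G) ≈ 0.7395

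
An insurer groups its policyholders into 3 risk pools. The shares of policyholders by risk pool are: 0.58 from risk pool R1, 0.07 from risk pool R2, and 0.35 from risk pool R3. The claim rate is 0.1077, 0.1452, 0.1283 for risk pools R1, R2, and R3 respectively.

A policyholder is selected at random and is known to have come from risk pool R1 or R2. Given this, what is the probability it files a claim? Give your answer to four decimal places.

0.1117

Let S = {R1, R2}.
P(S) = 0.58 + 0.07 = 0.65.
P(C ∩ S) = 0.1077·0.58 + 0.1452·0.07 = 0.062466 + 0.010164 = 0.07263.
P(C | S) = 0.07263 / 0.65 = 0.111738…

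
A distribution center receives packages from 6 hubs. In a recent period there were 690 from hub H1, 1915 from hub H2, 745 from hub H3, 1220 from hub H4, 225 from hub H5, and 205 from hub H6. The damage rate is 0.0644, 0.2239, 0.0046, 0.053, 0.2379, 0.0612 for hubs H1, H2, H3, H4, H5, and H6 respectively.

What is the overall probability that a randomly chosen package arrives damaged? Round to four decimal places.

P(D) ≈ 0.1215

Total: 690 + 1915 + 745 + 1220 + 225 + 205 = 5000.
P(H1) = 690/5000 = 0.138. P(H2) = 1915/5000 = 0.383. P(H3) = 745/5000 = 0.149. P(H4) = 1220/5000 = 0.244. P(H5) = 225/5000 = 0.045. P(H6) = 205/5000 = 0.041.
Summing over the partition,
P(D) = P(D|H1)·P(H1) + P(D|H2)·P(H2) + P(D|H3)·P(H3) + P(D|H4)·P(H4) + P(D|H5)·P(H5) + P(D|H6)·P(H6)
      = 0.0644·0.138 + 0.2239·0.383 + 0.0046·0.149 + 0.053·0.244 + 0.2379·0.045 + 0.0612·0.041
      = 0.0088872 + 0.0857537 + 0.0006854 + 0.012932 + 0.0107055 + 0.0025092 = 0.121473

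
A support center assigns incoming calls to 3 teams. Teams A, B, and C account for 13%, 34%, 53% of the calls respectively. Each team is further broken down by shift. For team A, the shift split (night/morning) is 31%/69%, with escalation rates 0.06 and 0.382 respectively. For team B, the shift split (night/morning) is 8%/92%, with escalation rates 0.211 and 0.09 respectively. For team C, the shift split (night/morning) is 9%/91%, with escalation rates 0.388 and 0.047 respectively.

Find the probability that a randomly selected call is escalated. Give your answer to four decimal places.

P(E|A) = 0.31·0.06 + 0.69·0.382 = 0.0186 + 0.26358 = 0.28218
P(E|B) = 0.08·0.211 + 0.92·0.09 = 0.01688 + 0.0828 = 0.09968
P(E|C) = 0.09·0.388 + 0.91·0.047 = 0.03492 + 0.04277 = 0.07769
Then overall,
P(E) = 0.13·0.28218 + 0.34·0.09968 + 0.53·0.07769
      = 0.0366834 + 0.0338912 + 0.0411757 = 0.1117503

P(E) ≈ 0.1118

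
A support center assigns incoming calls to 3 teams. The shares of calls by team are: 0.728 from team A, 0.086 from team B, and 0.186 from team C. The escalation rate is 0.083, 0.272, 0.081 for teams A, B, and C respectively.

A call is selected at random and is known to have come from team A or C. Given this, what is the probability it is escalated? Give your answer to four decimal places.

P(E|S) ≈ 0.0826

Let S = {A, C}.
P(S) = 0.728 + 0.186 = 0.914.
P(E ∩ S) = 0.083·0.728 + 0.081·0.186 = 0.060424 + 0.015066 = 0.07549.
P(E | S) = 0.07549 / 0.914 = 0.082593…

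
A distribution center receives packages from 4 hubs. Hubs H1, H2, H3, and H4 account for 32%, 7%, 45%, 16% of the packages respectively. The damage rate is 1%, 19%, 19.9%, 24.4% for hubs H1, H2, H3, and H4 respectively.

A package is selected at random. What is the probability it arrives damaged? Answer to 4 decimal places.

P(D) = P(D|H1)·P(H1) + P(D|H2)·P(H2) + P(D|H3)·P(H3) + P(D|H4)·P(H4)
      = 0.01·0.32 + 0.19·0.07 + 0.199·0.45 + 0.244·0.16
      = 0.0032 + 0.0133 + 0.08955 + 0.03904 = 0.14509

P(D) ≈ 0.1451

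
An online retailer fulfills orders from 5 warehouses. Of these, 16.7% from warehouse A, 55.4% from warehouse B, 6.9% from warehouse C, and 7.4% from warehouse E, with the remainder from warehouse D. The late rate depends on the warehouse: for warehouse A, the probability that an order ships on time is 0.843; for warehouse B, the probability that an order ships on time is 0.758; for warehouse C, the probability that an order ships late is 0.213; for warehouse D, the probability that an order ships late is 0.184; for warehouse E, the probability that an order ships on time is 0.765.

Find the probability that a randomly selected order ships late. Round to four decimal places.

P(D) = 1 − (0.167 + 0.554 + 0.069 + 0.074) = 0.136.
P(L|A) = 1 − 0.843 = 0.157.
P(L|B) = 1 − 0.758 = 0.242.
P(L|E) = 1 − 0.765 = 0.235.
Using total probability over the partition,
P(L) = P(L|A)·P(A) + P(L|B)·P(B) + P(L|C)·P(C) + P(L|D)·P(D) + P(L|E)·P(E)
      = 0.157·0.167 + 0.242·0.554 + 0.213·0.069 + 0.184·0.136 + 0.235·0.074
      = 0.026219 + 0.134068 + 0.014697 + 0.025024 + 0.01739 = 0.217398

0.2174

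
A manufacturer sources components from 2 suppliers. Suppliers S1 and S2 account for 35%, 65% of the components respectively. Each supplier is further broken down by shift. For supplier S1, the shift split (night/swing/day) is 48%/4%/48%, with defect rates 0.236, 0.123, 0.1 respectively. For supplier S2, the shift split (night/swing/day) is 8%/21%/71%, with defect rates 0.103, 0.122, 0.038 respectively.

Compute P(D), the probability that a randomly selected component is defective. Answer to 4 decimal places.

P(D|S1) = 0.48·0.236 + 0.04·0.123 + 0.48·0.1 = 0.11328 + 0.00492 + 0.048 = 0.1662
P(D|S2) = 0.08·0.103 + 0.21·0.122 + 0.71·0.038 = 0.00824 + 0.02562 + 0.02698 = 0.06084
By total probability over the outer partition,
P(D) = 0.35·0.1662 + 0.65·0.06084
      = 0.05817 + 0.039546 = 0.097716

0.0977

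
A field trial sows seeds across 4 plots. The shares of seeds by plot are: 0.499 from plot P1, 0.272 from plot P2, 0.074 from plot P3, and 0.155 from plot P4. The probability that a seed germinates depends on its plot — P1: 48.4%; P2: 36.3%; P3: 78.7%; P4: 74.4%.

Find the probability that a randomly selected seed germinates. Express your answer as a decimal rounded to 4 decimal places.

0.5138

P(G) = P(G|P1)·P(P1) + P(G|P2)·P(P2) + P(G|P3)·P(P3) + P(G|P4)·P(P4)
      = 0.484·0.499 + 0.363·0.272 + 0.787·0.074 + 0.744·0.155
      = 0.241516 + 0.098736 + 0.058238 + 0.11532 = 0.51381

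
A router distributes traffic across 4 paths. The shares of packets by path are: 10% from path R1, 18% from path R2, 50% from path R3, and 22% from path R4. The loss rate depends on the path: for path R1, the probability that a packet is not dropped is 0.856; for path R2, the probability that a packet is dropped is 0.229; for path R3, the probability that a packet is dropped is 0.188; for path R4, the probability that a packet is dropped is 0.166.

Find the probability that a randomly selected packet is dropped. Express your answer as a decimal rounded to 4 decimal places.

P(L|R1) = 1 − 0.856 = 0.144.
Summing over the partition,
P(L) = P(L|R1)·P(R1) + P(L|R2)·P(R2) + P(L|R3)·P(R3) + P(L|R4)·P(R4)
      = 0.144·0.1 + 0.229·0.18 + 0.188·0.5 + 0.166·0.22
      = 0.0144 + 0.04122 + 0.094 + 0.03652 = 0.18614

P(L) ≈ 0.1861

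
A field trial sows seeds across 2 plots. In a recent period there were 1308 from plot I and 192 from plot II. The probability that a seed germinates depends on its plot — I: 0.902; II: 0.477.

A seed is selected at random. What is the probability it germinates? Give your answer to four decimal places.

Total: 1308 + 192 = 1500.
P(I) = 1308/1500 = 0.872. P(II) = 192/1500 = 0.128.
By the law of total probability,
P(G) = P(G|I)·P(I) + P(G|II)·P(II)
      = 0.902·0.872 + 0.477·0.128
      = 0.786544 + 0.061056 = 0.8476

P(G) ≈ 0.8476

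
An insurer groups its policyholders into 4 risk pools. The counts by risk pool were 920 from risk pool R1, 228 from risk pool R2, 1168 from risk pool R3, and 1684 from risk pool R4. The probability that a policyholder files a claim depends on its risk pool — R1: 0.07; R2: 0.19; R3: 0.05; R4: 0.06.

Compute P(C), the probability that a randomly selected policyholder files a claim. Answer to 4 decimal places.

Total: 920 + 228 + 1168 + 1684 = 4000.
P(R1) = 920/4000 = 0.23. P(R2) = 228/4000 = 0.057. P(R3) = 1168/4000 = 0.292. P(R4) = 1684/4000 = 0.421.
P(C) = P(C|R1)·P(R1) + P(C|R2)·P(R2) + P(C|R3)·P(R3) + P(C|R4)·P(R4)
      = 0.07·0.23 + 0.19·0.057 + 0.05·0.292 + 0.06·0.421
      = 0.0161 + 0.01083 + 0.0146 + 0.02526 = 0.06679

0.0668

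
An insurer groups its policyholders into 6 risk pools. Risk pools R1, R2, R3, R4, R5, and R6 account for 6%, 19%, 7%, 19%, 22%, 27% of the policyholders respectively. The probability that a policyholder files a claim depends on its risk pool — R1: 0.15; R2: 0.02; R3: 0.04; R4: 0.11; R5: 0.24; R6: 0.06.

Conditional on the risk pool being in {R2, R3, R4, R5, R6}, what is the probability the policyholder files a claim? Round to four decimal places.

Let S = {R2, R3, R4, R5, R6}.
P(S) = 0.19 + 0.07 + 0.19 + 0.22 + 0.27 = 0.94.
P(C ∩ S) = 0.02·0.19 + 0.04·0.07 + 0.11·0.19 + 0.24·0.22 + 0.06·0.27 = 0.0038 + 0.0028 + 0.0209 + 0.0528 + 0.0162 = 0.0965.
P(C | S) = 0.0965 / 0.94 = 0.102660…

0.1027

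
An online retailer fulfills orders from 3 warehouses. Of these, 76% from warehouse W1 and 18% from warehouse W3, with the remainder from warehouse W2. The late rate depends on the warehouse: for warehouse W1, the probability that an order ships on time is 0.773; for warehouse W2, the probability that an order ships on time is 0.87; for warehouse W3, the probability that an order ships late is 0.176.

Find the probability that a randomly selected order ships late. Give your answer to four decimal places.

0.2120

P(W2) = 1 − (0.76 + 0.18) = 0.06.
P(L|W1) = 1 − 0.773 = 0.227.
P(L|W2) = 1 − 0.87 = 0.13.
P(L) = P(L|W1)·P(W1) + P(L|W2)·P(W2) + P(L|W3)·P(W3)
      = 0.227·0.76 + 0.13·0.06 + 0.176·0.18
      = 0.17252 + 0.0078 + 0.03168 = 0.212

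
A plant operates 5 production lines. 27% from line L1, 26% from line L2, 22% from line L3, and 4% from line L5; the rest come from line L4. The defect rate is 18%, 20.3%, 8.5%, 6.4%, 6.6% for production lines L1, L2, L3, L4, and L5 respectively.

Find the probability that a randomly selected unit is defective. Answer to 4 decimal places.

0.1362

P(L4) = 1 − (0.27 + 0.26 + 0.22 + 0.04) = 0.21.
P(D) = P(D|L1)·P(L1) + P(D|L2)·P(L2) + P(D|L3)·P(L3) + P(D|L4)·P(L4) + P(D|L5)·P(L5)
      = 0.18·0.27 + 0.203·0.26 + 0.085·0.22 + 0.064·0.21 + 0.066·0.04
      = 0.0486 + 0.05278 + 0.0187 + 0.01344 + 0.00264 = 0.13616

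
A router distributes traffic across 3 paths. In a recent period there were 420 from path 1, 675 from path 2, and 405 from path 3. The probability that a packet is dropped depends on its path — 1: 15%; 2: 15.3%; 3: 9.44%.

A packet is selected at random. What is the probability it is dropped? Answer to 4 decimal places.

Total: 420 + 675 + 405 = 1500.
P(1) = 420/1500 = 0.28. P(2) = 675/1500 = 0.45. P(3) = 405/1500 = 0.27.
Summing over the partition,
P(L) = P(L|1)·P(1) + P(L|2)·P(2) + P(L|3)·P(3)
      = 0.15·0.28 + 0.153·0.45 + 0.0944·0.27
      = 0.042 + 0.06885 + 0.025488 = 0.136338

0.1363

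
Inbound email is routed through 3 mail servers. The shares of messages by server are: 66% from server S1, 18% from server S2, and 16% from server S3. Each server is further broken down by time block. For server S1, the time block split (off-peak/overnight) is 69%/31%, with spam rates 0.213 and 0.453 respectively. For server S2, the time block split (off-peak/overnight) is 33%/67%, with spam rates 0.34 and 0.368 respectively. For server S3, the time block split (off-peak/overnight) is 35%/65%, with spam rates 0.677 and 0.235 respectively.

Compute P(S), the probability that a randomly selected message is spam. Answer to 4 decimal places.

P(S|S1) = 0.69·0.213 + 0.31·0.453 = 0.14697 + 0.14043 = 0.2874
P(S|S2) = 0.33·0.34 + 0.67·0.368 = 0.1122 + 0.24656 = 0.35876
P(S|S3) = 0.35·0.677 + 0.65·0.235 = 0.23695 + 0.15275 = 0.3897
By total probability over the outer partition,
P(S) = 0.66·0.2874 + 0.18·0.35876 + 0.16·0.3897
      = 0.189684 + 0.0645768 + 0.062352 = 0.3166128

0.3166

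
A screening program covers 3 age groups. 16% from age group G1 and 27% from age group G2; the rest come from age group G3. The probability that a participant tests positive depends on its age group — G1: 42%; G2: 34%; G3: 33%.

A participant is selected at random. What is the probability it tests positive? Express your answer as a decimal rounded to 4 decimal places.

P(T) ≈ 0.3471

P(G3) = 1 − (0.16 + 0.27) = 0.57.
Summing over the partition,
P(T) = P(T|G1)·P(G1) + P(T|G2)·P(G2) + P(T|G3)·P(G3)
      = 0.42·0.16 + 0.34·0.27 + 0.33·0.57
      = 0.0672 + 0.0918 + 0.1881 = 0.3471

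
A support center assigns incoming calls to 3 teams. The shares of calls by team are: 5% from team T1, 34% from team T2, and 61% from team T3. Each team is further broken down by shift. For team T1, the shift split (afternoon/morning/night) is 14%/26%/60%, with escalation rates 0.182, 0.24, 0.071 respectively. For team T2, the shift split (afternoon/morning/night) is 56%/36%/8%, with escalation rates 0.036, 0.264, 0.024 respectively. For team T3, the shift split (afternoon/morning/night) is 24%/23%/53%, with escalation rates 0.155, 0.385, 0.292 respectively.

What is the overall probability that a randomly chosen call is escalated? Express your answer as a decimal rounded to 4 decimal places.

0.2175

P(E|T1) = 0.14·0.182 + 0.26·0.24 + 0.6·0.071 = 0.02548 + 0.0624 + 0.0426 = 0.13048
P(E|T2) = 0.56·0.036 + 0.36·0.264 + 0.08·0.024 = 0.02016 + 0.09504 + 0.00192 = 0.11712
P(E|T3) = 0.24·0.155 + 0.23·0.385 + 0.53·0.292 = 0.0372 + 0.08855 + 0.15476 = 0.28051
Then overall,
P(E) = 0.05·0.13048 + 0.34·0.11712 + 0.61·0.28051
      = 0.006524 + 0.0398208 + 0.1711111 = 0.2174559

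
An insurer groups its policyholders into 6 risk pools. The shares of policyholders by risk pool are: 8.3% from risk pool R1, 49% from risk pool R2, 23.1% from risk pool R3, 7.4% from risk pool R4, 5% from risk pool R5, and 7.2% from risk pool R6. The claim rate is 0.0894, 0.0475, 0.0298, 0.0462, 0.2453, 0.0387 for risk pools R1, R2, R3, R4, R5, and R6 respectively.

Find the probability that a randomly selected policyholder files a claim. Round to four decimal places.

P(C) = P(C|R1)·P(R1) + P(C|R2)·P(R2) + P(C|R3)·P(R3) + P(C|R4)·P(R4) + P(C|R5)·P(R5) + P(C|R6)·P(R6)
      = 0.0894·0.083 + 0.0475·0.49 + 0.0298·0.231 + 0.0462·0.074 + 0.2453·0.05 + 0.0387·0.072
      = 0.0074202 + 0.023275 + 0.0068838 + 0.0034188 + 0.012265 + 0.0027864 = 0.0560492

0.0560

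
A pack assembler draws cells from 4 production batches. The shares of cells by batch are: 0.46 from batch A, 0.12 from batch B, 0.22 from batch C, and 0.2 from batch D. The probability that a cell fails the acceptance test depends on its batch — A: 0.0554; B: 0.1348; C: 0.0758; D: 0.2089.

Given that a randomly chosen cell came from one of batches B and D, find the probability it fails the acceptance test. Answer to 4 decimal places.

Let S = {B, D}.
P(S) = 0.12 + 0.2 = 0.32.
P(F ∩ S) = 0.1348·0.12 + 0.2089·0.2 = 0.016176 + 0.04178 = 0.057956.
P(F | S) = 0.057956 / 0.32 = 0.181113…

0.1811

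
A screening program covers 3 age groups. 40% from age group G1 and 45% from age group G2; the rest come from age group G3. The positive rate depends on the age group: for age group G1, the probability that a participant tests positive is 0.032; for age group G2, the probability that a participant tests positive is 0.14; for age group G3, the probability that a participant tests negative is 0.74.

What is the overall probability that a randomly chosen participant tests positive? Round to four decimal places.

P(G3) = 1 − (0.4 + 0.45) = 0.15.
P(T|G3) = 1 − 0.74 = 0.26.
P(T) = P(T|G1)·P(G1) + P(T|G2)·P(G2) + P(T|G3)·P(G3)
      = 0.032·0.4 + 0.14·0.45 + 0.26·0.15
      = 0.0128 + 0.063 + 0.039 = 0.1148

0.1148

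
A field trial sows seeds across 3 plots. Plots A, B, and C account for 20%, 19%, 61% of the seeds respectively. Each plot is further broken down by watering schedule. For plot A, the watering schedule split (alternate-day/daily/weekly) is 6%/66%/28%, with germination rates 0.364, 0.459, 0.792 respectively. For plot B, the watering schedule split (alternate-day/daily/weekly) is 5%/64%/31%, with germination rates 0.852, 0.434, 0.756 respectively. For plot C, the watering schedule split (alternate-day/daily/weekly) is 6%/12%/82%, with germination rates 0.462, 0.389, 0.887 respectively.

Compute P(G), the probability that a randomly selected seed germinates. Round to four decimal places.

0.7038

P(G|A) = 0.06·0.364 + 0.66·0.459 + 0.28·0.792 = 0.02184 + 0.30294 + 0.22176 = 0.54654
P(G|B) = 0.05·0.852 + 0.64·0.434 + 0.31·0.756 = 0.0426 + 0.27776 + 0.23436 = 0.55472
P(G|C) = 0.06·0.462 + 0.12·0.389 + 0.82·0.887 = 0.02772 + 0.04668 + 0.72734 = 0.80174
By total probability over the outer partition,
P(G) = 0.2·0.54654 + 0.19·0.55472 + 0.61·0.80174
      = 0.109308 + 0.1053968 + 0.4890614 = 0.7037662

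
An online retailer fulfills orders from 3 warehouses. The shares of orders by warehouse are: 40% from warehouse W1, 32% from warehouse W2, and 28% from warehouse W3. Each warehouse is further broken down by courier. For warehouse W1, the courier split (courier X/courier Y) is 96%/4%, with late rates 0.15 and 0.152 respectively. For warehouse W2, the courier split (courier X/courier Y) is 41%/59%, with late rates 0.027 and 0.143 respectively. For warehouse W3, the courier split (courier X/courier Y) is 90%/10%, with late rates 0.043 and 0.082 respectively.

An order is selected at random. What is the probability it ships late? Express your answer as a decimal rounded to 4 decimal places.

0.1037

P(L|W1) = 0.96·0.15 + 0.04·0.152 = 0.144 + 0.00608 = 0.15008
P(L|W2) = 0.41·0.027 + 0.59·0.143 = 0.01107 + 0.08437 = 0.09544
P(L|W3) = 0.9·0.043 + 0.1·0.082 = 0.0387 + 0.0082 = 0.0469
Then overall,
P(L) = 0.4·0.15008 + 0.32·0.09544 + 0.28·0.0469
      = 0.060032 + 0.0305408 + 0.013132 = 0.1037048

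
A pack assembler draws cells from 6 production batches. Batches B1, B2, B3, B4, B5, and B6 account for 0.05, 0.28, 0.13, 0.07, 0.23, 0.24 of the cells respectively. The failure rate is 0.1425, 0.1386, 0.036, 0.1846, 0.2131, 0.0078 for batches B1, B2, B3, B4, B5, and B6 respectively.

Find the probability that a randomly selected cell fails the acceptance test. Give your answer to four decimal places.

P(F) = P(F|B1)·P(B1) + P(F|B2)·P(B2) + P(F|B3)·P(B3) + P(F|B4)·P(B4) + P(F|B5)·P(B5) + P(F|B6)·P(B6)
      = 0.1425·0.05 + 0.1386·0.28 + 0.036·0.13 + 0.1846·0.07 + 0.2131·0.23 + 0.0078·0.24
      = 0.007125 + 0.038808 + 0.00468 + 0.012922 + 0.049013 + 0.001872 = 0.11442

0.1144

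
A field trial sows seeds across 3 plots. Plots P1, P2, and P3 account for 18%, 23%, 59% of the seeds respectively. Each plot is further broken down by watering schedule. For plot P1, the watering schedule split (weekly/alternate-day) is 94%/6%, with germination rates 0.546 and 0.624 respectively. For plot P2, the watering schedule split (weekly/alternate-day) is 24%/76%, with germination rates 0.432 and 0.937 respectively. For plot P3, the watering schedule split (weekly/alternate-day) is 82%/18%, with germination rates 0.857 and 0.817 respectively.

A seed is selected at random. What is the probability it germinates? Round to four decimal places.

P(G|P1) = 0.94·0.546 + 0.06·0.624 = 0.51324 + 0.03744 = 0.55068
P(G|P2) = 0.24·0.432 + 0.76·0.937 = 0.10368 + 0.71212 = 0.8158
P(G|P3) = 0.82·0.857 + 0.18·0.817 = 0.70274 + 0.14706 = 0.8498
By total probability over the outer partition,
P(G) = 0.18·0.55068 + 0.23·0.8158 + 0.59·0.8498
      = 0.0991224 + 0.187634 + 0.501382 = 0.7881384

0.7881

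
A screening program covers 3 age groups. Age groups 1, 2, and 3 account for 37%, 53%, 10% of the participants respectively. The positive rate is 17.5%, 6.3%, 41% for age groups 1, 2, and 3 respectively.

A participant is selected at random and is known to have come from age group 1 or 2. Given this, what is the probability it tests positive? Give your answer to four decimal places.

P(T|S) ≈ 0.1090

Let S = {1, 2}.
P(S) = 0.37 + 0.53 = 0.9.
P(T ∩ S) = 0.175·0.37 + 0.063·0.53 = 0.06475 + 0.03339 = 0.09814.
P(T | S) = 0.09814 / 0.9 = 0.109044…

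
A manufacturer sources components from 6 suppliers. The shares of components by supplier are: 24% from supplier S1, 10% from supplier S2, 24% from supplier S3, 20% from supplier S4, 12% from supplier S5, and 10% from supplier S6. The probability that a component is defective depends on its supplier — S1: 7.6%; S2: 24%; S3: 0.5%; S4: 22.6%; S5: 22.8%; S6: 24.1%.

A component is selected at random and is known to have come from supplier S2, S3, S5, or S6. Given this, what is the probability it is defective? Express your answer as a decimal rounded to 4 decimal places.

Let S = {S2, S3, S5, S6}.
P(S) = 0.1 + 0.24 + 0.12 + 0.1 = 0.56.
P(D ∩ S) = 0.24·0.1 + 0.005·0.24 + 0.228·0.12 + 0.241·0.1 = 0.024 + 0.0012 + 0.02736 + 0.0241 = 0.07666.
P(D | S) = 0.07666 / 0.56 = 0.136893…

P(D|S) ≈ 0.1369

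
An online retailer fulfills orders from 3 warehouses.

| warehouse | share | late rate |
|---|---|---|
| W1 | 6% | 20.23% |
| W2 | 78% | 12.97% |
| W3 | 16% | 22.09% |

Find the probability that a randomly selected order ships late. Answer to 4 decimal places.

Summing over the partition,
P(L) = P(L|W1)·P(W1) + P(L|W2)·P(W2) + P(L|W3)·P(W3)
      = 0.2023·0.06 + 0.1297·0.78 + 0.2209·0.16
      = 0.012138 + 0.101166 + 0.035344 = 0.148648

0.1486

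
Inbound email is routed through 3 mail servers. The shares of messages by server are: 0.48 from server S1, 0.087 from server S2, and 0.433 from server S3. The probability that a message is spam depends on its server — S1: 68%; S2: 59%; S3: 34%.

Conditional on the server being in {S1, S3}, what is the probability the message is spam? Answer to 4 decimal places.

0.5188

Let J = {S1, S3}.
P(J) = 0.48 + 0.433 = 0.913.
P(S ∩ J) = 0.68·0.48 + 0.34·0.433 = 0.3264 + 0.14722 = 0.47362.
P(S | J) = 0.47362 / 0.913 = 0.518751…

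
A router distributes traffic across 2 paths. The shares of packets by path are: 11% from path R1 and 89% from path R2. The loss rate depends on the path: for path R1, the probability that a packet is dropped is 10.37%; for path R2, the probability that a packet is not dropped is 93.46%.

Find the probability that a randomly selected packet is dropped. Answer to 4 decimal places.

P(L|R2) = 1 − 0.9346 = 0.0654.
By the law of total probability,
P(L) = P(L|R1)·P(R1) + P(L|R2)·P(R2)
      = 0.1037·0.11 + 0.0654·0.89
      = 0.011407 + 0.058206 = 0.069613

P(L) ≈ 0.0696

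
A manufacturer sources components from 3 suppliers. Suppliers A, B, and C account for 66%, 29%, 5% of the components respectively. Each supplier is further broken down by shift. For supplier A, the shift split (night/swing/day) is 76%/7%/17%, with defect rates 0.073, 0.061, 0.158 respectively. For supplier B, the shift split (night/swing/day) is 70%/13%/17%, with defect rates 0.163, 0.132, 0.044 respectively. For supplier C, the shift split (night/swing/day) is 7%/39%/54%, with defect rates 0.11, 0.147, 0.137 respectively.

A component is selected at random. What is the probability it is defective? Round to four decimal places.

P(D|A) = 0.76·0.073 + 0.07·0.061 + 0.17·0.158 = 0.05548 + 0.00427 + 0.02686 = 0.08661
P(D|B) = 0.7·0.163 + 0.13·0.132 + 0.17·0.044 = 0.1141 + 0.01716 + 0.00748 = 0.13874
P(D|C) = 0.07·0.11 + 0.39·0.147 + 0.54·0.137 = 0.0077 + 0.05733 + 0.07398 = 0.13901
Then overall,
P(D) = 0.66·0.08661 + 0.29·0.13874 + 0.05·0.13901
      = 0.0571626 + 0.0402346 + 0.0069505 = 0.1043477

P(D) ≈ 0.1043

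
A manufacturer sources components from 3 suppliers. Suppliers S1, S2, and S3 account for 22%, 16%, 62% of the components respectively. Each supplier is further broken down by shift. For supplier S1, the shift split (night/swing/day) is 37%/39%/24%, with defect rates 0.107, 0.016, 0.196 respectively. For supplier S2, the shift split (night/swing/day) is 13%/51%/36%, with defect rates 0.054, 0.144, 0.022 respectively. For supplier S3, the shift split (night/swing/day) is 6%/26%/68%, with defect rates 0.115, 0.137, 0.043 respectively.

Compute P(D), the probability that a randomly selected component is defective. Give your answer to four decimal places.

P(D|S1) = 0.37·0.107 + 0.39·0.016 + 0.24·0.196 = 0.03959 + 0.00624 + 0.04704 = 0.09287
P(D|S2) = 0.13·0.054 + 0.51·0.144 + 0.36·0.022 = 0.00702 + 0.07344 + 0.00792 = 0.08838
P(D|S3) = 0.06·0.115 + 0.26·0.137 + 0.68·0.043 = 0.0069 + 0.03562 + 0.02924 = 0.07176
By total probability over the outer partition,
P(D) = 0.22·0.09287 + 0.16·0.08838 + 0.62·0.07176
      = 0.0204314 + 0.0141408 + 0.0444912 = 0.0790634

0.0791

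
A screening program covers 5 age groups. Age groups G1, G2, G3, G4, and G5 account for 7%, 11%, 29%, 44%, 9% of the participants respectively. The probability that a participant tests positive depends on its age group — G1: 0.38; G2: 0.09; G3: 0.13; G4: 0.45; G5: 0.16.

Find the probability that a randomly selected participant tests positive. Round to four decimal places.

Using total probability over the partition,
P(T) = P(T|G1)·P(G1) + P(T|G2)·P(G2) + P(T|G3)·P(G3) + P(T|G4)·P(G4) + P(T|G5)·P(G5)
      = 0.38·0.07 + 0.09·0.11 + 0.13·0.29 + 0.45·0.44 + 0.16·0.09
      = 0.0266 + 0.0099 + 0.0377 + 0.198 + 0.0144 = 0.2866

P(T) ≈ 0.2866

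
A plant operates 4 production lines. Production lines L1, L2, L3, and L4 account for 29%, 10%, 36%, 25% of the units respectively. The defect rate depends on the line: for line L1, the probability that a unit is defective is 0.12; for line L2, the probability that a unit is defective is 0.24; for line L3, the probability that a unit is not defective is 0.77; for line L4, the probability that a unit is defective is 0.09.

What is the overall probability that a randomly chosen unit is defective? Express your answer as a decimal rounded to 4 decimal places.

P(D|L3) = 1 − 0.77 = 0.23.
By the law of total probability,
P(D) = P(D|L1)·P(L1) + P(D|L2)·P(L2) + P(D|L3)·P(L3) + P(D|L4)·P(L4)
      = 0.12·0.29 + 0.24·0.1 + 0.23·0.36 + 0.09·0.25
      = 0.0348 + 0.024 + 0.0828 + 0.0225 = 0.1641

0.1641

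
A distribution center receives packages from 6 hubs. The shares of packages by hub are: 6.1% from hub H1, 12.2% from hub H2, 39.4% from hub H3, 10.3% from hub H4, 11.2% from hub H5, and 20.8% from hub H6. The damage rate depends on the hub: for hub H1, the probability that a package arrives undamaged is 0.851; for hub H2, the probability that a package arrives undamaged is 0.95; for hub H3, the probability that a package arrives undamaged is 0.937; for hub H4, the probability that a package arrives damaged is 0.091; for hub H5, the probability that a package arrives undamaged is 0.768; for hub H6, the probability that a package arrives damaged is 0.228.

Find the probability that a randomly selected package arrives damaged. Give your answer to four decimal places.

P(D) ≈ 0.1228

P(D|H1) = 1 − 0.851 = 0.149.
P(D|H2) = 1 − 0.95 = 0.05.
P(D|H3) = 1 − 0.937 = 0.063.
P(D|H5) = 1 − 0.768 = 0.232.
Summing over the partition,
P(D) = P(D|H1)·P(H1) + P(D|H2)·P(H2) + P(D|H3)·P(H3) + P(D|H4)·P(H4) + P(D|H5)·P(H5) + P(D|H6)·P(H6)
      = 0.149·0.061 + 0.05·0.122 + 0.063·0.394 + 0.091·0.103 + 0.232·0.112 + 0.228·0.208
      = 0.009089 + 0.0061 + 0.024822 + 0.009373 + 0.025984 + 0.047424 = 0.122792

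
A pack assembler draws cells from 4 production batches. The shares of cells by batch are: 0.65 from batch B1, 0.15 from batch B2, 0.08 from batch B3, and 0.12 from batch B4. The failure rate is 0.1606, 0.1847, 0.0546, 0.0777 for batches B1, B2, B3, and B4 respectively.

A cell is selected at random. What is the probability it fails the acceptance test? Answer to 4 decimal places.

P(F) ≈ 0.1458

Summing over the partition,
P(F) = P(F|B1)·P(B1) + P(F|B2)·P(B2) + P(F|B3)·P(B3) + P(F|B4)·P(B4)
      = 0.1606·0.65 + 0.1847·0.15 + 0.0546·0.08 + 0.0777·0.12
      = 0.10439 + 0.027705 + 0.004368 + 0.009324 = 0.145787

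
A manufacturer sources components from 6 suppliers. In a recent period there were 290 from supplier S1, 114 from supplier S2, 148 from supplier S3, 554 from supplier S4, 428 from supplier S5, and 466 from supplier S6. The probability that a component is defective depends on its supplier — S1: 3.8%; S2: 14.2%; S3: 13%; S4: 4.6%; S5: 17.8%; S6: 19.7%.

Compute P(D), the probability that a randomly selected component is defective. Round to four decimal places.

0.1200

Total: 290 + 114 + 148 + 554 + 428 + 466 = 2000.
P(S1) = 290/2000 = 0.145. P(S2) = 114/2000 = 0.057. P(S3) = 148/2000 = 0.074. P(S4) = 554/2000 = 0.277. P(S5) = 428/2000 = 0.214. P(S6) = 466/2000 = 0.233.
Using total probability over the partition,
P(D) = P(D|S1)·P(S1) + P(D|S2)·P(S2) + P(D|S3)·P(S3) + P(D|S4)·P(S4) + P(D|S5)·P(S5) + P(D|S6)·P(S6)
      = 0.038·0.145 + 0.142·0.057 + 0.13·0.074 + 0.046·0.277 + 0.178·0.214 + 0.197·0.233
      = 0.00551 + 0.008094 + 0.00962 + 0.012742 + 0.038092 + 0.045901 = 0.119959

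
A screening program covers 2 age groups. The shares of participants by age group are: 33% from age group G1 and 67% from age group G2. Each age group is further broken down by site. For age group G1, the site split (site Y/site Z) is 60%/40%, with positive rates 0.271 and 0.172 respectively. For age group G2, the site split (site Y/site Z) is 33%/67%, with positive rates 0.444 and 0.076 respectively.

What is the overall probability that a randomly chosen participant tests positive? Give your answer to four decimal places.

0.2086

P(T|G1) = 0.6·0.271 + 0.4·0.172 = 0.1626 + 0.0688 = 0.2314
P(T|G2) = 0.33·0.444 + 0.67·0.076 = 0.14652 + 0.05092 = 0.19744
Then overall,
P(T) = 0.33·0.2314 + 0.67·0.19744
      = 0.076362 + 0.1322848 = 0.2086468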